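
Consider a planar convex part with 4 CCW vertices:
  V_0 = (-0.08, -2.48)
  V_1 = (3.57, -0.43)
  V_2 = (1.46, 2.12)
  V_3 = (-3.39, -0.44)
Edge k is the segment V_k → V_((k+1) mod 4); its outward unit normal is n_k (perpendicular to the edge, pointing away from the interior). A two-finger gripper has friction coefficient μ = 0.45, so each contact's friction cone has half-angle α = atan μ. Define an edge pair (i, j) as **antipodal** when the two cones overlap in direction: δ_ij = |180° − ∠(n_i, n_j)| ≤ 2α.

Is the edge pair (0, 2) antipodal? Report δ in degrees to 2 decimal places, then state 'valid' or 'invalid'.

δ = 1.49°, valid

α = atan 0.45 = 24.23°;  2α = 48.46°
edge 0: e_0 = (+3.65, +2.05);  n_0 = (+0.4897, -0.8719)
edge 2: e_2 = (-4.85, -2.56);  n_2 = (-0.4668, +0.8844)
∠(n_0, n_2) = 178.51°
δ = |180° − 178.51°| = 1.49°
1.49° ≤ 2α = 48.46°  →  valid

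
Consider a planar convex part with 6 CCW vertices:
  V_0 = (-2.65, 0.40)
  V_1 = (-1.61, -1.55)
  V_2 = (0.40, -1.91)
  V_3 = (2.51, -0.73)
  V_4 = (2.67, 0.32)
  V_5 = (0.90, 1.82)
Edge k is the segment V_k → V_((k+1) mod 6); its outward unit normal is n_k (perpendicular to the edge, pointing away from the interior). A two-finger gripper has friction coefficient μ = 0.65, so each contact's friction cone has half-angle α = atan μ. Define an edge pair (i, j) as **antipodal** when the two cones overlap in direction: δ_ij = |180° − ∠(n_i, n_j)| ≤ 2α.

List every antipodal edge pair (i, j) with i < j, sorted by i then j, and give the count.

count = 6; pairs: (0,3), (0,4), (1,4), (1,5), (2,5), (3,5)

α = atan 0.65 = 33.02°;  2α = 66.05°
n_0 = (-0.8824, -0.4706)
n_1 = (-0.1763, -0.9843)
n_2 = (+0.4881, -0.8728)
n_3 = (+0.9886, -0.1506)
n_4 = (+0.6465, +0.7629)
n_5 = (-0.3714, +0.9285)
  (0,1): δ = 128.23°  ·
  (0,2): δ = 88.86°  ·
  (0,3): δ = 36.74°  ✓
  (0,4): δ = 21.65°  ✓
  (0,5): δ = 83.73°  ·
  (1,2): δ = 140.63°  ·
  (1,3): δ = 88.51°  ·
  (1,4): δ = 30.13°  ✓
  (1,5): δ = 31.96°  ✓
  (2,3): δ = 127.88°  ·
  (2,4): δ = 69.50°  ·
  (2,5): δ = 7.41°  ✓
  (3,4): δ = 121.62°  ·
  (3,5): δ = 59.53°  ✓
  (4,5): δ = 117.92°  ·
antipodal pairs: 6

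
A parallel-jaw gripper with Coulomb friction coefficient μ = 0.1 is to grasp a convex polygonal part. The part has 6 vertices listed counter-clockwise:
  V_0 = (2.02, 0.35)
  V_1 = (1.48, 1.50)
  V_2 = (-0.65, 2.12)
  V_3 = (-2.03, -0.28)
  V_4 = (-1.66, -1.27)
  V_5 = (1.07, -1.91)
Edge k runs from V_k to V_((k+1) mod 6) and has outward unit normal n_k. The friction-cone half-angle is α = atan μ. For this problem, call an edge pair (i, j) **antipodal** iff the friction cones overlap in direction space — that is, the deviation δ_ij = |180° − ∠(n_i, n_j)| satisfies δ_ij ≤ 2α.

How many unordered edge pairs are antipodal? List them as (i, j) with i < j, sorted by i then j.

count = 3; pairs: (0,3), (1,4), (2,5)

α = atan 0.1 = 5.71°;  2α = 11.42°
n_0 = (+0.9052, +0.4250)
n_1 = (+0.2795, +0.9602)
n_2 = (-0.8669, +0.4985)
n_3 = (-0.9367, -0.3501)
n_4 = (-0.2282, -0.9736)
n_5 = (+0.9219, -0.3875)
  (0,1): δ = 131.38°  ·
  (0,2): δ = 55.05°  ·
  (0,3): δ = 4.66°  ✓
  (0,4): δ = 51.65°  ·
  (0,5): δ = 132.05°  ·
  (1,2): δ = 103.67°  ·
  (1,3): δ = 53.28°  ·
  (1,4): δ = 3.04°  ✓
  (1,5): δ = 83.43°  ·
  (2,3): δ = 129.61°  ·
  (2,4): δ = 73.29°  ·
  (2,5): δ = 7.10°  ✓
  (3,4): δ = 123.69°  ·
  (3,5): δ = 43.29°  ·
  (4,5): δ = 99.61°  ·
antipodal pairs: 3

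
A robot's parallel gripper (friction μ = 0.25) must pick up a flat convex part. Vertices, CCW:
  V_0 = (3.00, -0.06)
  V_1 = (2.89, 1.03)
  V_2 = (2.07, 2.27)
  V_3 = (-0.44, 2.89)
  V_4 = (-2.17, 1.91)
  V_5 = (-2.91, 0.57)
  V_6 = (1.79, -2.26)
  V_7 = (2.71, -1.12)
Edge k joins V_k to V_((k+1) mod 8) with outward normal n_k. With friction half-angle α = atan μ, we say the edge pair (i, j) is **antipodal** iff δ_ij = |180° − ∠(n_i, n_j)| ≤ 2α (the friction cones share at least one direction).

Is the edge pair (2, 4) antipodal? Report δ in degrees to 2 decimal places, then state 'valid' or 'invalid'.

δ = 105.03°, invalid

α = atan 0.25 = 14.04°;  2α = 28.07°
edge 2: e_2 = (-2.51, +0.62);  n_2 = (+0.2398, +0.9708)
edge 4: e_4 = (-0.74, -1.34);  n_4 = (-0.8754, +0.4834)
∠(n_2, n_4) = 74.97°
δ = |180° − 74.97°| = 105.03°
105.03° > 2α = 28.07°  →  invalid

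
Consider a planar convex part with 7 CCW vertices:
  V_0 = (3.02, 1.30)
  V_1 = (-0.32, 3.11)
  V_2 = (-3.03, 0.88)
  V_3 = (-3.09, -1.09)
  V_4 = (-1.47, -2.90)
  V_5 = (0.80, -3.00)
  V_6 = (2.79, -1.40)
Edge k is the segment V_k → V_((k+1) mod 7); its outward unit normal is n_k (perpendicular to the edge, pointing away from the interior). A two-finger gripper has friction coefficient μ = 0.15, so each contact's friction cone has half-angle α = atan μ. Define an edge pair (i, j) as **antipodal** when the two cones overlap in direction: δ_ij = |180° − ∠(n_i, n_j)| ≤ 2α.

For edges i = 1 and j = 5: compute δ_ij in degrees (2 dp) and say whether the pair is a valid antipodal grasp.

δ = 0.65°, valid

α = atan 0.15 = 8.53°;  2α = 17.06°
edge 1: e_1 = (-2.71, -2.23);  n_1 = (-0.6354, +0.7722)
edge 5: e_5 = (+1.99, +1.60);  n_5 = (+0.6266, -0.7793)
∠(n_1, n_5) = 179.35°
δ = |180° − 179.35°| = 0.65°
0.65° ≤ 2α = 17.06°  →  valid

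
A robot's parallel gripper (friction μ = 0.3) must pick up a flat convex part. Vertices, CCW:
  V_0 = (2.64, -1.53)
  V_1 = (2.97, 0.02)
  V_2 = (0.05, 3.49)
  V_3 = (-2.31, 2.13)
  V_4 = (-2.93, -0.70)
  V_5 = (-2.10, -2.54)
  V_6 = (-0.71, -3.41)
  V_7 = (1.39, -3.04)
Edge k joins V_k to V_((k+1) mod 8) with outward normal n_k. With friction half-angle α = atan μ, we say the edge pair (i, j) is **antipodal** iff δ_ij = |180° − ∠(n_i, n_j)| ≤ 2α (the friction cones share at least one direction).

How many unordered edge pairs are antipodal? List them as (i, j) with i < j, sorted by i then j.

count = 6; pairs: (0,3), (1,4), (1,5), (2,6), (2,7), (3,7)

α = atan 0.3 = 16.70°;  2α = 33.40°
n_0 = (+0.9781, -0.2082)
n_1 = (+0.7651, +0.6439)
n_2 = (-0.4993, +0.8664)
n_3 = (-0.9768, +0.2140)
n_4 = (-0.9116, -0.4112)
n_5 = (-0.5305, -0.8477)
n_6 = (+0.1735, -0.9848)
n_7 = (+0.7703, -0.6377)
  (0,1): δ = 127.90°  ·
  (0,2): δ = 48.03°  ·
  (0,3): δ = 0.34°  ✓
  (0,4): δ = 36.30°  ·
  (0,5): δ = 69.98°  ·
  (0,6): δ = 112.01°  ·
  (0,7): δ = 152.40°  ·
  (1,2): δ = 100.13°  ·
  (1,3): δ = 52.44°  ·
  (1,4): δ = 15.80°  ✓
  (1,5): δ = 17.88°  ✓
  (1,6): δ = 59.91°  ·
  (1,7): δ = 100.30°  ·
  (2,3): δ = 132.31°  ·
  (2,4): δ = 95.67°  ·
  (2,5): δ = 62.00°  ·
  (2,6): δ = 19.96°  ✓
  (2,7): δ = 20.43°  ✓
  (3,4): δ = 143.36°  ·
  (3,5): δ = 109.69°  ·
  (3,6): δ = 67.65°  ·
  (3,7): δ = 27.26°  ✓
  (4,5): δ = 146.32°  ·
  (4,6): δ = 104.29°  ·
  (4,7): δ = 63.90°  ·
  (5,6): δ = 137.97°  ·
  (5,7): δ = 97.58°  ·
  (6,7): δ = 139.61°  ·
antipodal pairs: 6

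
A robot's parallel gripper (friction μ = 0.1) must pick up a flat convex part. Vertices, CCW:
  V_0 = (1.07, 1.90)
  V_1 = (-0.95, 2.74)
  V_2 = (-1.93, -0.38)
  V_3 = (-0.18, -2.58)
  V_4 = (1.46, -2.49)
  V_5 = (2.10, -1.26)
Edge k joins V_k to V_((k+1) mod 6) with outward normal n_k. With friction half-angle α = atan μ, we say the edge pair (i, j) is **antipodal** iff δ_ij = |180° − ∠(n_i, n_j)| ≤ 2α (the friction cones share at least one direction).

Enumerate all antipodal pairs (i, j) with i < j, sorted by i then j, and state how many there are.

count = 1; pairs: (1,4)

α = atan 0.1 = 5.71°;  2α = 11.42°
n_0 = (+0.3840, +0.9233)
n_1 = (-0.9540, +0.2997)
n_2 = (-0.7826, -0.6225)
n_3 = (+0.0548, -0.9985)
n_4 = (+0.8871, -0.4616)
n_5 = (+0.9508, +0.3099)
  (0,1): δ = 84.86°  ·
  (0,2): δ = 28.92°  ·
  (0,3): δ = 25.72°  ·
  (0,4): δ = 85.09°  ·
  (0,5): δ = 130.63°  ·
  (1,2): δ = 124.06°  ·
  (1,3): δ = 69.42°  ·
  (1,4): δ = 10.05°  ✓
  (1,5): δ = 35.49°  ·
  (2,3): δ = 125.36°  ·
  (2,4): δ = 65.99°  ·
  (2,5): δ = 20.45°  ·
  (3,4): δ = 120.63°  ·
  (3,5): δ = 75.09°  ·
  (4,5): δ = 134.46°  ·
antipodal pairs: 1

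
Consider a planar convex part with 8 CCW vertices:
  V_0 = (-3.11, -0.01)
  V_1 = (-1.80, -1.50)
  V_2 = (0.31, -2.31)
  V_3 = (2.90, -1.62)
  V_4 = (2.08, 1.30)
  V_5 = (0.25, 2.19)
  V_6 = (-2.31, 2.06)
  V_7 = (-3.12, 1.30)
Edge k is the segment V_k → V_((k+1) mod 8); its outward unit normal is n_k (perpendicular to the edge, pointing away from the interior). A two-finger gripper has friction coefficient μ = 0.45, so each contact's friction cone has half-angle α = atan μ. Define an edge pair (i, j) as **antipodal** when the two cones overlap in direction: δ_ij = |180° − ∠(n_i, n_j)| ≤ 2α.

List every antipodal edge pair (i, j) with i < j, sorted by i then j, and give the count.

α = atan 0.45 = 24.23°;  2α = 48.46°
n_0 = (-0.7510, -0.6603)
n_1 = (-0.3584, -0.9336)
n_2 = (+0.2574, -0.9663)
n_3 = (+0.9628, +0.2704)
n_4 = (+0.4374, +0.8993)
n_5 = (-0.0507, +0.9987)
n_6 = (-0.6842, +0.7293)
n_7 = (-1.0000, -0.0076)
  (0,1): δ = 152.32°  ·
  (0,2): δ = 116.40°  ·
  (0,3): δ = 25.64°  ✓
  (0,4): δ = 22.74°  ✓
  (0,5): δ = 51.59°  ·
  (0,6): δ = 91.85°  ·
  (0,7): δ = 139.12°  ·
  (1,2): δ = 144.08°  ·
  (1,3): δ = 53.31°  ·
  (1,4): δ = 4.93°  ✓
  (1,5): δ = 23.91°  ✓
  (1,6): δ = 64.18°  ·
  (1,7): δ = 111.44°  ·
  (2,3): δ = 89.23°  ·
  (2,4): δ = 40.85°  ✓
  (2,5): δ = 12.01°  ✓
  (2,6): δ = 28.26°  ✓
  (2,7): δ = 75.52°  ·
  (3,4): δ = 131.62°  ·
  (3,5): δ = 102.78°  ·
  (3,6): δ = 62.51°  ·
  (3,7): δ = 15.25°  ✓
  (4,5): δ = 151.16°  ·
  (4,6): δ = 110.89°  ·
  (4,7): δ = 63.63°  ·
  (5,6): δ = 139.73°  ·
  (5,7): δ = 92.47°  ·
  (6,7): δ = 132.74°  ·
antipodal pairs: 8

count = 8; pairs: (0,3), (0,4), (1,4), (1,5), (2,4), (2,5), (2,6), (3,7)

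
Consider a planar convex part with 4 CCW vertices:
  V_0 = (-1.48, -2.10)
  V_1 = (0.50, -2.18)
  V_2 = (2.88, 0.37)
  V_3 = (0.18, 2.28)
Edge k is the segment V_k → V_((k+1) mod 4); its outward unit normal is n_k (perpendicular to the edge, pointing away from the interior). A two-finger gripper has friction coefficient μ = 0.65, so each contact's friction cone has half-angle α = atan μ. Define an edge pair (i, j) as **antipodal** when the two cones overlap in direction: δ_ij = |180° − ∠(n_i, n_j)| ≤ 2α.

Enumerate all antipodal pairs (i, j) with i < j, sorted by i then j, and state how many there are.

α = atan 0.65 = 33.02°;  2α = 66.05°
n_0 = (-0.0404, -0.9992)
n_1 = (+0.7311, -0.6823)
n_2 = (+0.5775, +0.8164)
n_3 = (-0.9351, +0.3544)
  (0,1): δ = 130.71°  ·
  (0,2): δ = 32.96°  ✓
  (0,3): δ = 71.56°  ·
  (1,2): δ = 82.25°  ·
  (1,3): δ = 22.27°  ✓
  (2,3): δ = 75.48°  ·
antipodal pairs: 2

count = 2; pairs: (0,2), (1,3)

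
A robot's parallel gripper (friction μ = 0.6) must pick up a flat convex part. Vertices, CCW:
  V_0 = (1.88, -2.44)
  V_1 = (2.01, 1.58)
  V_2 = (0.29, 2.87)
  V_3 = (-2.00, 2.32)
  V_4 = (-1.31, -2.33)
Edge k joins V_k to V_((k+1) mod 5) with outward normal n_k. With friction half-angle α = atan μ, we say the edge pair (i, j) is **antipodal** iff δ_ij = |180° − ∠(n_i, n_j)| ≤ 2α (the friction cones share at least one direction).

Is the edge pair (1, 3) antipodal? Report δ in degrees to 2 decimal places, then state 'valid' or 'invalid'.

δ = 44.69°, valid

α = atan 0.6 = 30.96°;  2α = 61.93°
edge 1: e_1 = (-1.72, +1.29);  n_1 = (+0.6000, +0.8000)
edge 3: e_3 = (+0.69, -4.65);  n_3 = (-0.9892, -0.1468)
∠(n_1, n_3) = 135.31°
δ = |180° − 135.31°| = 44.69°
44.69° ≤ 2α = 61.93°  →  valid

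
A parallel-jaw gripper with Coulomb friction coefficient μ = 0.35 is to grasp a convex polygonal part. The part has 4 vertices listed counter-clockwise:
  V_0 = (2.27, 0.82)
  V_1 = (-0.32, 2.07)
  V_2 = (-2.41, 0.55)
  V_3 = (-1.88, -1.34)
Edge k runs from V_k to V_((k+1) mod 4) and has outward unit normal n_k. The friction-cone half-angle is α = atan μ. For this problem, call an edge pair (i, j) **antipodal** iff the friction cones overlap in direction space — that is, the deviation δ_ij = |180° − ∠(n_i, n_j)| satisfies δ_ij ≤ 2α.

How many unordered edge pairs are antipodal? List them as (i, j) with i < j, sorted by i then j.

count = 1; pairs: (1,3)

α = atan 0.35 = 19.29°;  2α = 38.58°
n_0 = (+0.4347, +0.9006)
n_1 = (-0.5882, +0.8087)
n_2 = (-0.9629, -0.2700)
n_3 = (+0.4617, -0.8870)
  (0,1): δ = 118.21°  ·
  (0,2): δ = 48.57°  ·
  (0,3): δ = 53.26°  ·
  (1,2): δ = 110.36°  ·
  (1,3): δ = 8.53°  ✓
  (2,3): δ = 78.17°  ·
antipodal pairs: 1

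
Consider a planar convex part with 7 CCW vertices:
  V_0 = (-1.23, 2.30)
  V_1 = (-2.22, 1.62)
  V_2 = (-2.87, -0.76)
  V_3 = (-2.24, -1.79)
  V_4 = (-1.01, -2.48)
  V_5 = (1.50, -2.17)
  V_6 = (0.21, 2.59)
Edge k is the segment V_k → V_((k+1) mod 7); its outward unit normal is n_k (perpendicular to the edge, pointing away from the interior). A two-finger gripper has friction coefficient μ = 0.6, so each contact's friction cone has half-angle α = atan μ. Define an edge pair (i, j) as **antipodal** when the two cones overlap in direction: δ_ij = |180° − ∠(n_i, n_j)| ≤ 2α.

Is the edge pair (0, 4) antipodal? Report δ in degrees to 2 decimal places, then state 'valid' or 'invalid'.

α = atan 0.6 = 30.96°;  2α = 61.93°
edge 0: e_0 = (-0.99, -0.68);  n_0 = (-0.5662, +0.8243)
edge 4: e_4 = (+2.51, +0.31);  n_4 = (+0.1226, -0.9925)
∠(n_0, n_4) = 152.56°
δ = |180° − 152.56°| = 27.44°
27.44° ≤ 2α = 61.93°  →  valid

δ = 27.44°, valid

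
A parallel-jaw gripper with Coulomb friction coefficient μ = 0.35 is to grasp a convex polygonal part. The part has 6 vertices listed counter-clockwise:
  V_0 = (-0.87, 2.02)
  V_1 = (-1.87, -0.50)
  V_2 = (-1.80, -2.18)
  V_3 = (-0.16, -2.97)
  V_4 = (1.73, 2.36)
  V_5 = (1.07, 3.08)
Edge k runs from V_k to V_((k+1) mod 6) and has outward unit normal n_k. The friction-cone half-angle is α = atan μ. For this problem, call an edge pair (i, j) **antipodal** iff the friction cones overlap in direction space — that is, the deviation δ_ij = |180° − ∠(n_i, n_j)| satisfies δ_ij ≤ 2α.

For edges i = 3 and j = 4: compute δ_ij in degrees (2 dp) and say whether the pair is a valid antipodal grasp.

δ = 117.97°, invalid

α = atan 0.35 = 19.29°;  2α = 38.58°
edge 3: e_3 = (+1.89, +5.33);  n_3 = (+0.9425, -0.3342)
edge 4: e_4 = (-0.66, +0.72);  n_4 = (+0.7372, +0.6757)
∠(n_3, n_4) = 62.03°
δ = |180° − 62.03°| = 117.97°
117.97° > 2α = 38.58°  →  invalid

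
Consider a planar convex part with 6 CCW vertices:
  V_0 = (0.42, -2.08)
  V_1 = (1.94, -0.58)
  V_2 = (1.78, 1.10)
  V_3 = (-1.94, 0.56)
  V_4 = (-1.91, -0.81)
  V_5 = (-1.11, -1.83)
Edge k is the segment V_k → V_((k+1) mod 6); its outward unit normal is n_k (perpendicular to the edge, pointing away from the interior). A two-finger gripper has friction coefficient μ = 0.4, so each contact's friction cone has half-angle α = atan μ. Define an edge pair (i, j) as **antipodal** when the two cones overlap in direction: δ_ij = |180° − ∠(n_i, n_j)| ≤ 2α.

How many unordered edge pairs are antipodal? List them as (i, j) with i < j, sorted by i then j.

α = atan 0.4 = 21.80°;  2α = 43.60°
n_0 = (+0.7024, -0.7118)
n_1 = (+0.9955, +0.0948)
n_2 = (-0.1437, +0.9896)
n_3 = (-0.9998, -0.0219)
n_4 = (-0.7869, -0.6171)
n_5 = (-0.1613, -0.9869)
  (0,1): δ = 129.18°  ·
  (0,2): δ = 36.36°  ✓
  (0,3): δ = 46.63°  ·
  (0,4): δ = 83.49°  ·
  (0,5): δ = 126.10°  ·
  (1,2): δ = 87.18°  ·
  (1,3): δ = 4.19°  ✓
  (1,4): δ = 32.67°  ✓
  (1,5): δ = 75.28°  ·
  (2,3): δ = 97.00°  ·
  (2,4): δ = 60.15°  ·
  (2,5): δ = 17.54°  ✓
  (3,4): δ = 143.15°  ·
  (3,5): δ = 100.53°  ·
  (4,5): δ = 137.39°  ·
antipodal pairs: 4

count = 4; pairs: (0,2), (1,3), (1,4), (2,5)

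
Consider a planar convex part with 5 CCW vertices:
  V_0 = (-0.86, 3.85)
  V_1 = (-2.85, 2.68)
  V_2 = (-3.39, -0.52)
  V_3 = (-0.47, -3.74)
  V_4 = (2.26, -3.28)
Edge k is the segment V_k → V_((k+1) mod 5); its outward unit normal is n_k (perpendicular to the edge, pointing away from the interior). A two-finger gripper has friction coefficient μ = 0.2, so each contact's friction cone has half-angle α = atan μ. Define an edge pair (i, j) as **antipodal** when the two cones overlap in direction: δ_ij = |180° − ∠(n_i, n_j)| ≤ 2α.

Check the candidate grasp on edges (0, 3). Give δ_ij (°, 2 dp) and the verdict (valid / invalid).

δ = 20.89°, valid

α = atan 0.2 = 11.31°;  2α = 22.62°
edge 0: e_0 = (-1.99, -1.17);  n_0 = (-0.5068, +0.8620)
edge 3: e_3 = (+2.73, +0.46);  n_3 = (+0.1662, -0.9861)
∠(n_0, n_3) = 159.11°
δ = |180° − 159.11°| = 20.89°
20.89° ≤ 2α = 22.62°  →  valid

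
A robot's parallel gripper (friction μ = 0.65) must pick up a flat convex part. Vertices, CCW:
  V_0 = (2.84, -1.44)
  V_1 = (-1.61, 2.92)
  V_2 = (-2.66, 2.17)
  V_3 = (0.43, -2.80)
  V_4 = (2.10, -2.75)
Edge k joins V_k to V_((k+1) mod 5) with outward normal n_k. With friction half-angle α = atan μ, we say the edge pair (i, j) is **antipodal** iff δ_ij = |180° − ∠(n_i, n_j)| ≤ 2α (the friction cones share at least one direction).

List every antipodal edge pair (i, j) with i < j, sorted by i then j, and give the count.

α = atan 0.65 = 33.02°;  2α = 66.05°
n_0 = (+0.6998, +0.7143)
n_1 = (-0.5812, +0.8137)
n_2 = (-0.8492, -0.5280)
n_3 = (+0.0299, -0.9996)
n_4 = (+0.8707, -0.4918)
  (0,1): δ = 100.05°  ·
  (0,2): δ = 13.71°  ✓
  (0,3): δ = 46.13°  ✓
  (0,4): δ = 104.95°  ·
  (1,2): δ = 93.67°  ·
  (1,3): δ = 33.82°  ✓
  (1,4): δ = 25.00°  ✓
  (2,3): δ = 120.16°  ·
  (2,4): δ = 61.33°  ✓
  (3,4): δ = 121.18°  ·
antipodal pairs: 5

count = 5; pairs: (0,2), (0,3), (1,3), (1,4), (2,4)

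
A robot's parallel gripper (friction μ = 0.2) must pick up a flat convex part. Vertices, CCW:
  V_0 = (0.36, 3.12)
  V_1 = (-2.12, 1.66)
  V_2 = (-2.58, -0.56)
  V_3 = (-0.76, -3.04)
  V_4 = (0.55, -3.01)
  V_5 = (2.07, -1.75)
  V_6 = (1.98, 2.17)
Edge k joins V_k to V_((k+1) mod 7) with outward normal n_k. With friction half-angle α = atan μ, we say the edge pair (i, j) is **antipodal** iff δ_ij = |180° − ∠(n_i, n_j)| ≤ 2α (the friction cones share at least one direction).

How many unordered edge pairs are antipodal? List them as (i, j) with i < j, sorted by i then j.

count = 2; pairs: (0,4), (1,5)

α = atan 0.2 = 11.31°;  2α = 22.62°
n_0 = (-0.5073, +0.8618)
n_1 = (-0.9792, +0.2029)
n_2 = (-0.8062, -0.5916)
n_3 = (+0.0229, -0.9997)
n_4 = (+0.6382, -0.7699)
n_5 = (+0.9997, +0.0230)
n_6 = (+0.5059, +0.8626)
  (0,1): δ = 132.19°  ·
  (0,2): δ = 84.21°  ·
  (0,3): δ = 29.17°  ·
  (0,4): δ = 9.17°  ✓
  (0,5): δ = 60.83°  ·
  (0,6): δ = 119.13°  ·
  (1,2): δ = 132.02°  ·
  (1,3): δ = 76.98°  ·
  (1,4): δ = 38.64°  ·
  (1,5): δ = 13.02°  ✓
  (1,6): δ = 71.32°  ·
  (2,3): δ = 124.96°  ·
  (2,4): δ = 86.62°  ·
  (2,5): δ = 34.96°  ·
  (2,6): δ = 23.34°  ·
  (3,4): δ = 141.65°  ·
  (3,5): δ = 90.00°  ·
  (3,6): δ = 31.70°  ·
  (4,5): δ = 128.34°  ·
  (4,6): δ = 70.05°  ·
  (5,6): δ = 121.70°  ·
antipodal pairs: 2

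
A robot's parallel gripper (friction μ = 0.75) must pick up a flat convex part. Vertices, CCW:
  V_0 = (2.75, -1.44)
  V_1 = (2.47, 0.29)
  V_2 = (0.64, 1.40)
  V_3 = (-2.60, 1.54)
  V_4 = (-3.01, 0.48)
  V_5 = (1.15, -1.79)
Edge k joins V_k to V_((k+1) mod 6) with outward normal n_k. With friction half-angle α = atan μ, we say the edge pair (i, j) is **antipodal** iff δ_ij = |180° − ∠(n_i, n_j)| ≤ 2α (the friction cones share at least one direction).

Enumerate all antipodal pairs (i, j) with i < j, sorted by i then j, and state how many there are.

count = 7; pairs: (0,3), (0,4), (1,4), (1,5), (2,4), (2,5), (3,5)

α = atan 0.75 = 36.87°;  2α = 73.74°
n_0 = (+0.9872, +0.1598)
n_1 = (+0.5186, +0.8550)
n_2 = (+0.0432, +0.9991)
n_3 = (-0.9327, +0.3607)
n_4 = (-0.4790, -0.8778)
n_5 = (+0.2137, -0.9769)
  (0,1): δ = 130.43°  ·
  (0,2): δ = 101.67°  ·
  (0,3): δ = 30.34°  ✓
  (0,4): δ = 52.19°  ✓
  (0,5): δ = 93.15°  ·
  (1,2): δ = 151.23°  ·
  (1,3): δ = 79.91°  ·
  (1,4): δ = 2.62°  ✓
  (1,5): δ = 43.58°  ✓
  (2,3): δ = 108.67°  ·
  (2,4): δ = 26.15°  ✓
  (2,5): δ = 14.81°  ✓
  (3,4): δ = 97.47°  ·
  (3,5): δ = 56.51°  ✓
  (4,5): δ = 139.04°  ·
antipodal pairs: 7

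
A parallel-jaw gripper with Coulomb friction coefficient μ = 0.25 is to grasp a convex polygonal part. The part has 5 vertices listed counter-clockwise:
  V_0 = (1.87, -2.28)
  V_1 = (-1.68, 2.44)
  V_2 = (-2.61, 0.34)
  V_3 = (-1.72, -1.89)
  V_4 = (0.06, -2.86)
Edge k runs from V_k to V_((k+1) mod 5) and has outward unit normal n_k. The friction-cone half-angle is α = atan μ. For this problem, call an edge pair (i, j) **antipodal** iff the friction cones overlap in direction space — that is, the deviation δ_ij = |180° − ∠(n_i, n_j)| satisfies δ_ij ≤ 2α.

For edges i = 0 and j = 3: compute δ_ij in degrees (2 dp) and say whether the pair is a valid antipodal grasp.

δ = 24.46°, valid

α = atan 0.25 = 14.04°;  2α = 28.07°
edge 0: e_0 = (-3.55, +4.72);  n_0 = (+0.7992, +0.6011)
edge 3: e_3 = (+1.78, -0.97);  n_3 = (-0.4785, -0.8781)
∠(n_0, n_3) = 155.54°
δ = |180° − 155.54°| = 24.46°
24.46° ≤ 2α = 28.07°  →  valid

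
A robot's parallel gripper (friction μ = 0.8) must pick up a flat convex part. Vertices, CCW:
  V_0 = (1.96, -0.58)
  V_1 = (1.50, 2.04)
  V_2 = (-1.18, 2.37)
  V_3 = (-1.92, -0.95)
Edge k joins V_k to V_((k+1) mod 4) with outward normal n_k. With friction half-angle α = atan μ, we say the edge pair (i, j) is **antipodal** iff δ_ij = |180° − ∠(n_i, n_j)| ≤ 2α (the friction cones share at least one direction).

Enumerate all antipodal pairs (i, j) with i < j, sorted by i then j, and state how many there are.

α = atan 0.8 = 38.66°;  2α = 77.32°
n_0 = (+0.9849, +0.1729)
n_1 = (+0.1222, +0.9925)
n_2 = (-0.9760, +0.2176)
n_3 = (+0.0949, -0.9955)
  (0,1): δ = 106.98°  ·
  (0,2): δ = 22.52°  ✓
  (0,3): δ = 85.49°  ·
  (1,2): δ = 95.55°  ·
  (1,3): δ = 12.47°  ✓
  (2,3): δ = 71.99°  ✓
antipodal pairs: 3

count = 3; pairs: (0,2), (1,3), (2,3)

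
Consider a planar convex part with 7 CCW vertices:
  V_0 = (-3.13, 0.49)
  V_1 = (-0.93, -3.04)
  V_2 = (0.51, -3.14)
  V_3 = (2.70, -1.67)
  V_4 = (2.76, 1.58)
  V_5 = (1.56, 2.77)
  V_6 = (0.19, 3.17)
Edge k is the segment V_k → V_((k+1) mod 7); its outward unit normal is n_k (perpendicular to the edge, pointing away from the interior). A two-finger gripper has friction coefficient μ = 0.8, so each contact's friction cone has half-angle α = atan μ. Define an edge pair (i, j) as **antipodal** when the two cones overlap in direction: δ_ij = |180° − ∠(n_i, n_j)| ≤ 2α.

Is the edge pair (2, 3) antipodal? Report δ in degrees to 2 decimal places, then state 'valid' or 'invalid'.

α = atan 0.8 = 38.66°;  2α = 77.32°
edge 2: e_2 = (+2.19, +1.47);  n_2 = (+0.5573, -0.8303)
edge 3: e_3 = (+0.06, +3.25);  n_3 = (+0.9998, -0.0185)
∠(n_2, n_3) = 55.07°
δ = |180° − 55.07°| = 124.93°
124.93° > 2α = 77.32°  →  invalid

δ = 124.93°, invalid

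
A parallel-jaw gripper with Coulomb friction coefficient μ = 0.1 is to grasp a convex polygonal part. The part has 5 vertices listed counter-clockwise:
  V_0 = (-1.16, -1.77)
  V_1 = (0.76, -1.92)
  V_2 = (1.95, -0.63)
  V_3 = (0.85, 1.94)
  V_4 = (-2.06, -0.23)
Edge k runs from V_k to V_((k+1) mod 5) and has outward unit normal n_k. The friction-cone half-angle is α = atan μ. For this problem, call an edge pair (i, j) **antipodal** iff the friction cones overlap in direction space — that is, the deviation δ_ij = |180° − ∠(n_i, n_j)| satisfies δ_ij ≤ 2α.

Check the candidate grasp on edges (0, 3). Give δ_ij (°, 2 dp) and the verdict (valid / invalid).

δ = 41.18°, invalid

α = atan 0.1 = 5.71°;  2α = 11.42°
edge 0: e_0 = (+1.92, -0.15);  n_0 = (-0.0779, -0.9970)
edge 3: e_3 = (-2.91, -2.17);  n_3 = (-0.5978, +0.8016)
∠(n_0, n_3) = 138.82°
δ = |180° − 138.82°| = 41.18°
41.18° > 2α = 11.42°  →  invalid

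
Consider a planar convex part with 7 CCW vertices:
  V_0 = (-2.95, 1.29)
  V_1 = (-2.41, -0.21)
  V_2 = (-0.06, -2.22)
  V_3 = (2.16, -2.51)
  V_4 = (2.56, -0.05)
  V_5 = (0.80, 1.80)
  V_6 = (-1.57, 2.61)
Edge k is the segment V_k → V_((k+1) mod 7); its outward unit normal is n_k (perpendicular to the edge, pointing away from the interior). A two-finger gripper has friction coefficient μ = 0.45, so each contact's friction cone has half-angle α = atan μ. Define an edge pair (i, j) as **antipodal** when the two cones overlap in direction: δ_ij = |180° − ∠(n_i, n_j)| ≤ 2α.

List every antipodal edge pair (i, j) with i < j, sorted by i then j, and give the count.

α = atan 0.45 = 24.23°;  2α = 48.46°
n_0 = (-0.9409, -0.3387)
n_1 = (-0.6500, -0.7599)
n_2 = (-0.1295, -0.9916)
n_3 = (+0.9870, -0.1605)
n_4 = (+0.7245, +0.6893)
n_5 = (+0.3234, +0.9463)
n_6 = (-0.6912, +0.7226)
  (0,1): δ = 150.34°  ·
  (0,2): δ = 117.24°  ·
  (0,3): δ = 29.03°  ✓
  (0,4): δ = 23.77°  ✓
  (0,5): δ = 51.33°  ·
  (0,6): δ = 113.93°  ·
  (1,2): δ = 146.90°  ·
  (1,3): δ = 58.69°  ·
  (1,4): δ = 5.89°  ✓
  (1,5): δ = 21.67°  ✓
  (1,6): δ = 84.27°  ·
  (2,3): δ = 91.79°  ·
  (2,4): δ = 38.99°  ✓
  (2,5): δ = 11.43°  ✓
  (2,6): δ = 51.17°  ·
  (3,4): δ = 127.19°  ·
  (3,5): δ = 99.63°  ·
  (3,6): δ = 37.04°  ✓
  (4,5): δ = 152.44°  ·
  (4,6): δ = 89.84°  ·
  (5,6): δ = 117.40°  ·
antipodal pairs: 7

count = 7; pairs: (0,3), (0,4), (1,4), (1,5), (2,4), (2,5), (3,6)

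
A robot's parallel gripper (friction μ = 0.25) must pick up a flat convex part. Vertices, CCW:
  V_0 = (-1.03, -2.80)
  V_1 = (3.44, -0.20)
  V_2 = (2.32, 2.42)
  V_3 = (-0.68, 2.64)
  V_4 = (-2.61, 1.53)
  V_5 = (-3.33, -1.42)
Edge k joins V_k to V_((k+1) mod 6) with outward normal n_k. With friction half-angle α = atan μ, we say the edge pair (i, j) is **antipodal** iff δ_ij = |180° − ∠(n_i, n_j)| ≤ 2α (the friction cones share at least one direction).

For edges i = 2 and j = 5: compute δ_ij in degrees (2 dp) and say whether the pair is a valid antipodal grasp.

δ = 26.77°, valid

α = atan 0.25 = 14.04°;  2α = 28.07°
edge 2: e_2 = (-3.00, +0.22);  n_2 = (+0.0731, +0.9973)
edge 5: e_5 = (+2.30, -1.38);  n_5 = (-0.5145, -0.8575)
∠(n_2, n_5) = 153.23°
δ = |180° − 153.23°| = 26.77°
26.77° ≤ 2α = 28.07°  →  valid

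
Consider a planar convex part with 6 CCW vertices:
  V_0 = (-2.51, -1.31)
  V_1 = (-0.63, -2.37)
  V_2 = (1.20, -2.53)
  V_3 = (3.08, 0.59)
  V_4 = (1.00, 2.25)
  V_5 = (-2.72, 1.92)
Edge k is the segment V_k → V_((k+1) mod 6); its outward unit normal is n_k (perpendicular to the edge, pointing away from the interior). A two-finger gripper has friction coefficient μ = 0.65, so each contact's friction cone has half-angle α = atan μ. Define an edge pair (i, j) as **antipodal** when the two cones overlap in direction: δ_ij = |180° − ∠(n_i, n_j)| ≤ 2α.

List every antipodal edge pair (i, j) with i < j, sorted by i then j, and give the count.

α = atan 0.65 = 33.02°;  2α = 66.05°
n_0 = (-0.4911, -0.8711)
n_1 = (-0.0871, -0.9962)
n_2 = (+0.8565, -0.5161)
n_3 = (+0.6238, +0.7816)
n_4 = (-0.0884, +0.9961)
n_5 = (-0.9979, -0.0649)
  (0,1): δ = 155.58°  ·
  (0,2): δ = 91.66°  ·
  (0,3): δ = 9.18°  ✓
  (0,4): δ = 34.49°  ✓
  (0,5): δ = 123.14°  ·
  (1,2): δ = 116.07°  ·
  (1,3): δ = 33.60°  ✓
  (1,4): δ = 10.07°  ✓
  (1,5): δ = 98.72°  ·
  (2,3): δ = 97.52°  ·
  (2,4): δ = 53.86°  ✓
  (2,5): δ = 34.79°  ✓
  (3,4): δ = 136.34°  ·
  (3,5): δ = 47.69°  ✓
  (4,5): δ = 91.35°  ·
antipodal pairs: 7

count = 7; pairs: (0,3), (0,4), (1,3), (1,4), (2,4), (2,5), (3,5)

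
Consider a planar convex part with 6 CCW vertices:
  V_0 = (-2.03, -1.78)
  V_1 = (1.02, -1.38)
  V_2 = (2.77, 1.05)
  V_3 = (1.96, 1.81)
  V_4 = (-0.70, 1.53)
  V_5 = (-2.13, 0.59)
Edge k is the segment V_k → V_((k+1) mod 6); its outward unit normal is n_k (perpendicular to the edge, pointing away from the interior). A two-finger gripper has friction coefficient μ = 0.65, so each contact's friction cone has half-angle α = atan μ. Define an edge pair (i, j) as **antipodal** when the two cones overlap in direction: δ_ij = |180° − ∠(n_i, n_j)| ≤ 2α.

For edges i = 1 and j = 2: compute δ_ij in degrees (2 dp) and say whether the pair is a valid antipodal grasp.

α = atan 0.65 = 33.02°;  2α = 66.05°
edge 1: e_1 = (+1.75, +2.43);  n_1 = (+0.8115, -0.5844)
edge 2: e_2 = (-0.81, +0.76);  n_2 = (+0.6842, +0.7293)
∠(n_1, n_2) = 82.58°
δ = |180° − 82.58°| = 97.42°
97.42° > 2α = 66.05°  →  invalid

δ = 97.42°, invalid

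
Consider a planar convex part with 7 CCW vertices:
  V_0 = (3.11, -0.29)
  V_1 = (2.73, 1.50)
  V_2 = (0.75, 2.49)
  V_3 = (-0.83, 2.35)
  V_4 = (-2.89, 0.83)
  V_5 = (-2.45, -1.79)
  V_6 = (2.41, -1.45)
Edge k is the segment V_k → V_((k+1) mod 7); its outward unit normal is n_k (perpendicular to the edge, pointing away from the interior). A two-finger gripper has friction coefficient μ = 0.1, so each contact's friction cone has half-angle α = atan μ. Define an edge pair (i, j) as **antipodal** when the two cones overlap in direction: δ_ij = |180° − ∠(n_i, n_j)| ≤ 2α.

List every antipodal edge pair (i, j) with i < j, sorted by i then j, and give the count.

count = 2; pairs: (0,4), (2,5)

α = atan 0.1 = 5.71°;  2α = 11.42°
n_0 = (+0.9782, +0.2077)
n_1 = (+0.4472, +0.8944)
n_2 = (-0.0883, +0.9961)
n_3 = (-0.5937, +0.8047)
n_4 = (-0.9862, -0.1656)
n_5 = (+0.0698, -0.9976)
n_6 = (+0.8562, -0.5167)
  (0,1): δ = 128.55°  ·
  (0,2): δ = 96.92°  ·
  (0,3): δ = 65.56°  ·
  (0,4): δ = 2.45°  ✓
  (0,5): δ = 82.02°  ·
  (0,6): δ = 136.91°  ·
  (1,2): δ = 148.37°  ·
  (1,3): δ = 117.01°  ·
  (1,4): δ = 53.90°  ·
  (1,5): δ = 30.57°  ·
  (1,6): δ = 85.46°  ·
  (2,3): δ = 148.64°  ·
  (2,4): δ = 85.53°  ·
  (2,5): δ = 1.06°  ✓
  (2,6): δ = 53.83°  ·
  (3,4): δ = 116.89°  ·
  (3,5): δ = 32.42°  ·
  (3,6): δ = 22.47°  ·
  (4,5): δ = 95.53°  ·
  (4,6): δ = 40.64°  ·
  (5,6): δ = 125.11°  ·
antipodal pairs: 2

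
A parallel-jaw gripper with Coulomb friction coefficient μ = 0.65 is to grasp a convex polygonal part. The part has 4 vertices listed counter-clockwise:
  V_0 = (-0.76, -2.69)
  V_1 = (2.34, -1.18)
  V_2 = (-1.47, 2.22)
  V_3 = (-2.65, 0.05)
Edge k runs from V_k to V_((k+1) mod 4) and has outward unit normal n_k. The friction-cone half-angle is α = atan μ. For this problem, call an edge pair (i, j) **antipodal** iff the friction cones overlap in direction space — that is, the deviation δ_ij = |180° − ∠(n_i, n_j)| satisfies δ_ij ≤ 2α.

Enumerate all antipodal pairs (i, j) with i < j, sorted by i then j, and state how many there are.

count = 2; pairs: (0,2), (1,3)

α = atan 0.65 = 33.02°;  2α = 66.05°
n_0 = (+0.4379, -0.8990)
n_1 = (+0.6658, +0.7461)
n_2 = (-0.8785, +0.4777)
n_3 = (-0.8232, -0.5678)
  (0,1): δ = 67.72°  ·
  (0,2): δ = 35.49°  ✓
  (0,3): δ = 98.63°  ·
  (1,2): δ = 76.79°  ·
  (1,3): δ = 13.66°  ✓
  (2,3): δ = 116.87°  ·
antipodal pairs: 2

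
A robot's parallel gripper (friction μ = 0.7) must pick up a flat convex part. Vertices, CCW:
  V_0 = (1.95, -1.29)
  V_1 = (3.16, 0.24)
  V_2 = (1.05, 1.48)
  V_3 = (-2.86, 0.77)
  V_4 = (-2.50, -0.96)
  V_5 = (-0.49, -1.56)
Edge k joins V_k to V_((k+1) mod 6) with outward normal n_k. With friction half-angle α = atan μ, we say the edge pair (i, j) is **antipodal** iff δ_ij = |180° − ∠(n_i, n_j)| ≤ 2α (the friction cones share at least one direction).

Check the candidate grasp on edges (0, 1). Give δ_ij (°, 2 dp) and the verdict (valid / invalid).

δ = 82.10°, invalid

α = atan 0.7 = 34.99°;  2α = 69.98°
edge 0: e_0 = (+1.21, +1.53);  n_0 = (+0.7844, -0.6203)
edge 1: e_1 = (-2.11, +1.24);  n_1 = (+0.5067, +0.8621)
∠(n_0, n_1) = 97.90°
δ = |180° − 97.90°| = 82.10°
82.10° > 2α = 69.98°  →  invalid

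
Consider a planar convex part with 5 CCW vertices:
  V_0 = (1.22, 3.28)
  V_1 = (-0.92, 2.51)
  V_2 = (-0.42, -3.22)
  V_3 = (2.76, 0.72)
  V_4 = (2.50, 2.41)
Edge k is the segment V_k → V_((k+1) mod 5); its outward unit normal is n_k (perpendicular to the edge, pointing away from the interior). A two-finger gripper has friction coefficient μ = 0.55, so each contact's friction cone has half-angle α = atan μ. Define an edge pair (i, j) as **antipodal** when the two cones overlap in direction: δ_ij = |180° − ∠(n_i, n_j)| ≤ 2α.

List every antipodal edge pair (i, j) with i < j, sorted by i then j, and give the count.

count = 4; pairs: (0,2), (1,2), (1,3), (1,4)

α = atan 0.55 = 28.81°;  2α = 57.62°
n_0 = (-0.3386, +0.9409)
n_1 = (-0.9962, -0.0869)
n_2 = (+0.7782, -0.6281)
n_3 = (+0.9884, +0.1521)
n_4 = (+0.5621, +0.8270)
  (0,1): δ = 104.80°  ·
  (0,2): δ = 31.30°  ✓
  (0,3): δ = 78.96°  ·
  (0,4): δ = 126.01°  ·
  (1,2): δ = 43.89°  ✓
  (1,3): δ = 3.76°  ✓
  (1,4): δ = 50.81°  ✓
  (2,3): δ = 132.35°  ·
  (2,4): δ = 85.30°  ·
  (3,4): δ = 132.95°  ·
antipodal pairs: 4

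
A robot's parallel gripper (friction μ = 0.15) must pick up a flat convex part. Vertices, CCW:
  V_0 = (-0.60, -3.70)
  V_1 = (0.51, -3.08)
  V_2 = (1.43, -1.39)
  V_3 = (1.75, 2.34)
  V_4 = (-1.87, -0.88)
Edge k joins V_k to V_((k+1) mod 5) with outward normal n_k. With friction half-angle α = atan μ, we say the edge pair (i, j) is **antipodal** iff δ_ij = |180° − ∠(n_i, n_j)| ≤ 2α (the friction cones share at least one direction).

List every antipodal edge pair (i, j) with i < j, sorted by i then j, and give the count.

count = 1; pairs: (0,3)

α = atan 0.15 = 8.53°;  2α = 17.06°
n_0 = (+0.4876, -0.8730)
n_1 = (+0.8783, -0.4781)
n_2 = (+0.9963, -0.0855)
n_3 = (-0.6646, +0.7472)
n_4 = (-0.9118, -0.4106)
  (0,1): δ = 147.75°  ·
  (0,2): δ = 124.09°  ·
  (0,3): δ = 12.47°  ✓
  (0,4): δ = 85.06°  ·
  (1,2): δ = 156.34°  ·
  (1,3): δ = 19.78°  ·
  (1,4): δ = 52.81°  ·
  (2,3): δ = 43.44°  ·
  (2,4): δ = 29.15°  ·
  (3,4): δ = 107.41°  ·
antipodal pairs: 1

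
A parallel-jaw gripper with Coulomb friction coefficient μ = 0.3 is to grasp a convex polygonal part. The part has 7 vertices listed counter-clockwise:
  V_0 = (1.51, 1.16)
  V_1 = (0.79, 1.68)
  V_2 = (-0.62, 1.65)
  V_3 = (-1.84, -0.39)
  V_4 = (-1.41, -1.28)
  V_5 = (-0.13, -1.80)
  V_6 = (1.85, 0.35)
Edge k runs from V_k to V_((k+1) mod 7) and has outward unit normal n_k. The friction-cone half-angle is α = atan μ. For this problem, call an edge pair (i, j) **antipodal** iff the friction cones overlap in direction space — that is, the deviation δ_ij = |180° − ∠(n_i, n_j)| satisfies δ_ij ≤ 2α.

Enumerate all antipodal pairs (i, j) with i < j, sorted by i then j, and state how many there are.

count = 5; pairs: (0,3), (0,4), (1,4), (2,5), (3,6)

α = atan 0.3 = 16.70°;  2α = 33.40°
n_0 = (+0.5855, +0.8107)
n_1 = (-0.0213, +0.9998)
n_2 = (-0.8582, +0.5133)
n_3 = (-0.9004, -0.4350)
n_4 = (-0.3764, -0.9265)
n_5 = (+0.7356, -0.6774)
n_6 = (+0.9221, +0.3870)
  (0,1): δ = 142.94°  ·
  (0,2): δ = 85.04°  ·
  (0,3): δ = 28.38°  ✓
  (0,4): δ = 13.73°  ✓
  (0,5): δ = 83.19°  ·
  (0,6): δ = 148.61°  ·
  (1,2): δ = 122.10°  ·
  (1,3): δ = 65.43°  ·
  (1,4): δ = 23.33°  ✓
  (1,5): δ = 46.14°  ·
  (1,6): δ = 111.55°  ·
  (2,3): δ = 123.33°  ·
  (2,4): δ = 81.23°  ·
  (2,5): δ = 11.76°  ✓
  (2,6): δ = 53.65°  ·
  (3,4): δ = 137.90°  ·
  (3,5): δ = 68.43°  ·
  (3,6): δ = 3.02°  ✓
  (4,5): δ = 110.53°  ·
  (4,6): δ = 45.12°  ·
  (5,6): δ = 114.59°  ·
antipodal pairs: 5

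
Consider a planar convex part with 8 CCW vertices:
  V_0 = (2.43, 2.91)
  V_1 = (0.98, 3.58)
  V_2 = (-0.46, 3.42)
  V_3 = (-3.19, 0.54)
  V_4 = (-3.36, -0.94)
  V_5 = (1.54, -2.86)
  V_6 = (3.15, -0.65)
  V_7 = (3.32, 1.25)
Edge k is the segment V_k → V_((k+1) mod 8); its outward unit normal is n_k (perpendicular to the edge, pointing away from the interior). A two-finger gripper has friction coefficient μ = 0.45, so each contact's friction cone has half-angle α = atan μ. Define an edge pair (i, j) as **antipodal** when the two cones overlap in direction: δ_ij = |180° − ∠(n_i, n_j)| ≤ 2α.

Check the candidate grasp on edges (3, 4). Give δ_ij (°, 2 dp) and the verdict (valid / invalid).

α = atan 0.45 = 24.23°;  2α = 48.46°
edge 3: e_3 = (-0.17, -1.48);  n_3 = (-0.9935, +0.1141)
edge 4: e_4 = (+4.90, -1.92);  n_4 = (-0.3648, -0.9311)
∠(n_3, n_4) = 75.16°
δ = |180° − 75.16°| = 104.84°
104.84° > 2α = 48.46°  →  invalid

δ = 104.84°, invalid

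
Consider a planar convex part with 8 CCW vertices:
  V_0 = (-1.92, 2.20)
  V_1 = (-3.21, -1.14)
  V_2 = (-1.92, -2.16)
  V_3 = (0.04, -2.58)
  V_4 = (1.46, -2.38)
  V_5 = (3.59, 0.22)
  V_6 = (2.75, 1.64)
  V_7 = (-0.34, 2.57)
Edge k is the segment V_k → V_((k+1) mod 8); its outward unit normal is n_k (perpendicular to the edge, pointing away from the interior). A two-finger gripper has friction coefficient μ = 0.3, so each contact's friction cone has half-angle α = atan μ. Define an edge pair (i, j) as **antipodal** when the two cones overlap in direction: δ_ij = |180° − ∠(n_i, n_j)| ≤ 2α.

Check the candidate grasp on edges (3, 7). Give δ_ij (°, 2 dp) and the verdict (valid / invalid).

α = atan 0.3 = 16.70°;  2α = 33.40°
edge 3: e_3 = (+1.42, +0.20);  n_3 = (+0.1395, -0.9902)
edge 7: e_7 = (-1.58, -0.37);  n_7 = (-0.2280, +0.9737)
∠(n_3, n_7) = 174.84°
δ = |180° − 174.84°| = 5.16°
5.16° ≤ 2α = 33.40°  →  valid

δ = 5.16°, valid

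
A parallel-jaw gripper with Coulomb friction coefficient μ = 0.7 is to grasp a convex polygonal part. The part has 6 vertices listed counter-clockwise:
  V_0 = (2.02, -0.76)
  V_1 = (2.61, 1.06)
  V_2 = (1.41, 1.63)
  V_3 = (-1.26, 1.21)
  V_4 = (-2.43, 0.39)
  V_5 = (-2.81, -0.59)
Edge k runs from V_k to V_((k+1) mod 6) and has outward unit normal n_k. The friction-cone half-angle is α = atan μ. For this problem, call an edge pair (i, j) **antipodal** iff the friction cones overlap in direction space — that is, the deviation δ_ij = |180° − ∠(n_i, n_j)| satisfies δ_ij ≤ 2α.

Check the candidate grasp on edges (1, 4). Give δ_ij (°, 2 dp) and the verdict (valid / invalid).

α = atan 0.7 = 34.99°;  2α = 69.98°
edge 1: e_1 = (-1.20, +0.57);  n_1 = (+0.4291, +0.9033)
edge 4: e_4 = (-0.38, -0.98);  n_4 = (-0.9324, +0.3615)
∠(n_1, n_4) = 94.21°
δ = |180° − 94.21°| = 85.79°
85.79° > 2α = 69.98°  →  invalid

δ = 85.79°, invalid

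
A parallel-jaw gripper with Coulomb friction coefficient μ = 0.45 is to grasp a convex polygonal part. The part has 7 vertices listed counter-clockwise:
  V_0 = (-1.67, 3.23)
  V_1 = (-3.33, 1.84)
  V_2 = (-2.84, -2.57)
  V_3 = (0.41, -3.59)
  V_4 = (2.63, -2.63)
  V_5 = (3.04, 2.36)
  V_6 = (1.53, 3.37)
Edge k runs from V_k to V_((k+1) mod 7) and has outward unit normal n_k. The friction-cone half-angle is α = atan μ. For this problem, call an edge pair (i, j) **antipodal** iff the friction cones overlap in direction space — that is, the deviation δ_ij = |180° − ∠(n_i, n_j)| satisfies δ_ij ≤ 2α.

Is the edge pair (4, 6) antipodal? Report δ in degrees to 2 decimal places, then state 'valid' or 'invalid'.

α = atan 0.45 = 24.23°;  2α = 48.46°
edge 4: e_4 = (+0.41, +4.99);  n_4 = (+0.9966, -0.0819)
edge 6: e_6 = (-3.20, -0.14);  n_6 = (-0.0437, +0.9990)
∠(n_4, n_6) = 97.20°
δ = |180° − 97.20°| = 82.80°
82.80° > 2α = 48.46°  →  invalid

δ = 82.80°, invalid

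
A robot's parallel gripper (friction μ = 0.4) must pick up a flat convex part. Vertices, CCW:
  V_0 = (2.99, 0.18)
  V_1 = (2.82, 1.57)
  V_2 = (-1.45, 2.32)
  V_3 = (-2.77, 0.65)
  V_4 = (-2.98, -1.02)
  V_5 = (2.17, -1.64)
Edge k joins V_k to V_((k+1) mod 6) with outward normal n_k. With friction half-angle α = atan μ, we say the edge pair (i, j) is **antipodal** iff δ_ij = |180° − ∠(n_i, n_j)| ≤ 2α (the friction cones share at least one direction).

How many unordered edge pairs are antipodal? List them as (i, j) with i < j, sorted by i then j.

count = 4; pairs: (0,3), (1,4), (2,5), (3,5)

α = atan 0.4 = 21.80°;  2α = 43.60°
n_0 = (+0.9926, +0.1214)
n_1 = (+0.1730, +0.9849)
n_2 = (-0.7845, +0.6201)
n_3 = (-0.9922, +0.1248)
n_4 = (-0.1195, -0.9928)
n_5 = (+0.9117, -0.4108)
  (0,1): δ = 106.93°  ·
  (0,2): δ = 45.30°  ·
  (0,3): δ = 14.14°  ✓
  (0,4): δ = 76.16°  ·
  (0,5): δ = 148.77°  ·
  (1,2): δ = 118.36°  ·
  (1,3): δ = 87.21°  ·
  (1,4): δ = 3.10°  ✓
  (1,5): δ = 75.71°  ·
  (2,3): δ = 148.84°  ·
  (2,4): δ = 58.54°  ·
  (2,5): δ = 14.07°  ✓
  (3,4): δ = 89.70°  ·
  (3,5): δ = 17.09°  ✓
  (4,5): δ = 107.39°  ·
antipodal pairs: 4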